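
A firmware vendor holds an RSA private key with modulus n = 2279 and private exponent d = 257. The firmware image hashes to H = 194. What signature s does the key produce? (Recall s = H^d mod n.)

2146

Squares mod 2279: H^1≡194, H^2≡1172, H^4≡1626, H^8≡236, H^16≡1000, H^32≡1798, H^64≡1182, H^128≡97, H^256≡293
257 = 256 + 1, so H^257 ≡ 293·194 ≡ 2146 (mod 2279)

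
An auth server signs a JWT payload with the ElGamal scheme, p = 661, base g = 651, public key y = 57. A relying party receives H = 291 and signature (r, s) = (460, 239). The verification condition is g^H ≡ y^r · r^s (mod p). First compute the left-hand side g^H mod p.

651^2 = 423801 ≡ 100
651^4 ≡ 100^2 = 10000 ≡ 85
651^8 ≡ 85^2 = 7225 ≡ 615
651^16 ≡ 615^2 = 378225 ≡ 133
651^32 ≡ 133^2 = 17689 ≡ 503
651^64 ≡ 503^2 = 253009 ≡ 507
651^128 ≡ 507^2 = 257049 ≡ 581
651^256 ≡ 581^2 = 337561 ≡ 451
291 = 256 + 32 + 2 + 1, so 651^291 ≡ 451·503·100·651 ≡ 217 (mod 661)

217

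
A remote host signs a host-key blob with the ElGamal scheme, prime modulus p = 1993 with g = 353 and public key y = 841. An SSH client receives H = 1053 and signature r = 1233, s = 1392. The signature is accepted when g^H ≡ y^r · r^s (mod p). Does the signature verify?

does not verify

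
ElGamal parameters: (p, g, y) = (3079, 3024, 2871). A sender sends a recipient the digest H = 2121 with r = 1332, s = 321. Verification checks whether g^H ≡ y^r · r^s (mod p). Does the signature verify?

verifies

Left side g^H mod p:
3024^2 = 9144576 ≡ 3025
3024^4 ≡ 3025^2 = 9150625 ≡ 2916
3024^8 ≡ 2916^2 = 8503056 ≡ 1937
3024^16 ≡ 1937^2 = 3751969 ≡ 1747
3024^32 ≡ 1747^2 = 3052009 ≡ 720
3024^64 ≡ 720^2 = 518400 ≡ 1128
3024^128 ≡ 1128^2 = 1272384 ≡ 757
3024^256 ≡ 757^2 = 573049 ≡ 355
3024^512 ≡ 355^2 = 126025 ≡ 2865
3024^1024 ≡ 2865^2 = 8208225 ≡ 2690
3024^2048 ≡ 2690^2 = 7236100 ≡ 450
2121 = 2048 + 64 + 8 + 1, so 3024^2121 ≡ 450·1128·1937·3024 ≡ 696 (mod 3079)
Right side y^r · r^s mod p:
2871^2 = 8242641 ≡ 158
2871^4 ≡ 158^2 = 24964 ≡ 332
2871^8 ≡ 332^2 = 110224 ≡ 2459
2871^16 ≡ 2459^2 = 6046681 ≡ 2604
2871^32 ≡ 2604^2 = 6780816 ≡ 858
2871^64 ≡ 858^2 = 736164 ≡ 283
2871^128 ≡ 283^2 = 80089 ≡ 35
2871^256 ≡ 35^2 = 1225
2871^512 ≡ 1225^2 = 1500625 ≡ 1152
2871^1024 ≡ 1152^2 = 1327104 ≡ 55
1332 = 1024 + 256 + 32 + 16 + 4, so 2871^1332 ≡ 55·1225·858·2604·332 ≡ 1588 (mod 3079)
1332^2 = 1774224 ≡ 720
1332^4 ≡ 720^2 = 518400 ≡ 1128
1332^8 ≡ 1128^2 = 1272384 ≡ 757
1332^16 ≡ 757^2 = 573049 ≡ 355
1332^32 ≡ 355^2 = 126025 ≡ 2865
1332^64 ≡ 2865^2 = 8208225 ≡ 2690
1332^128 ≡ 2690^2 = 7236100 ≡ 450
1332^256 ≡ 450^2 = 202500 ≡ 2365
321 = 256 + 64 + 1, so 1332^321 ≡ 2365·2690·1332 ≡ 427 (mod 3079)
1588·427 = 678076 ≡ 696 (mod 3079)
696 ≡ 696 (mod 3079), so the signature is genuine.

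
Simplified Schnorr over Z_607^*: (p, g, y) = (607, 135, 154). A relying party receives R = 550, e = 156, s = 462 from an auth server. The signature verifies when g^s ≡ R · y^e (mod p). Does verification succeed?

fails

g^s mod p:
135^2 = 18225 ≡ 15
135^4 ≡ 15^2 = 225
135^8 ≡ 225^2 = 50625 ≡ 244
135^16 ≡ 244^2 = 59536 ≡ 50
135^32 ≡ 50^2 = 2500 ≡ 72
135^64 ≡ 72^2 = 5184 ≡ 328
135^128 ≡ 328^2 = 107584 ≡ 145
135^256 ≡ 145^2 = 21025 ≡ 387
462 = 256 + 128 + 64 + 8 + 4 + 2, so 135^462 ≡ 387·145·328·244·225·15 ≡ 482 (mod 607)
R · y^e mod p:
154^2 = 23716 ≡ 43
154^4 ≡ 43^2 = 1849 ≡ 28
154^8 ≡ 28^2 = 784 ≡ 177
154^16 ≡ 177^2 = 31329 ≡ 372
154^32 ≡ 372^2 = 138384 ≡ 595
154^64 ≡ 595^2 = 354025 ≡ 144
154^128 ≡ 144^2 = 20736 ≡ 98
156 = 128 + 16 + 8 + 4, so 154^156 ≡ 98·372·177·28 ≡ 565 (mod 607)
550·565 = 310750 ≡ 573 (mod 607)
482 ≠ 573; the check fails.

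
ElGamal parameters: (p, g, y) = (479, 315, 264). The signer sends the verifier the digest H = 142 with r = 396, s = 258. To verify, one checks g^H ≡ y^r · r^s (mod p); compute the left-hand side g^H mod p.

252

315^142 mod 479 = 252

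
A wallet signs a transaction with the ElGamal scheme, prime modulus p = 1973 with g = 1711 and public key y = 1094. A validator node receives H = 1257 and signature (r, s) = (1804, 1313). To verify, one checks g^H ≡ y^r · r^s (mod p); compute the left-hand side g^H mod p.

210

1711^2 = 2927521 ≡ 1562
1711^4 ≡ 1562^2 = 2439844 ≡ 1216
1711^8 ≡ 1216^2 = 1478656 ≡ 879
1711^16 ≡ 879^2 = 772641 ≡ 1198
1711^32 ≡ 1198^2 = 1435204 ≡ 833
1711^64 ≡ 833^2 = 693889 ≡ 1366
1711^128 ≡ 1366^2 = 1865956 ≡ 1471
1711^256 ≡ 1471^2 = 2163841 ≡ 1433
1711^512 ≡ 1433^2 = 2053489 ≡ 1569
1711^1024 ≡ 1569^2 = 2461761 ≡ 1430
1257 = 1024 + 128 + 64 + 32 + 8 + 1, so 1711^1257 ≡ 1430·1471·1366·833·879·1711 ≡ 210 (mod 1973)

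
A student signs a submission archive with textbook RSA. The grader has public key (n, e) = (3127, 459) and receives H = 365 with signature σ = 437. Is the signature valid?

valid

σ^459 mod 3127 = 365
Since 365 equals the digest 365, verification succeeds.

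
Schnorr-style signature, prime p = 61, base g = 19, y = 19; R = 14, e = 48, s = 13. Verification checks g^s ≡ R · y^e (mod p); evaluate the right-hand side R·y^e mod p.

49

19^2 = 361 ≡ 56
19^4 ≡ 56^2 = 3136 ≡ 25
19^8 ≡ 25^2 = 625 ≡ 15
19^16 ≡ 15^2 = 225 ≡ 42
19^32 ≡ 42^2 = 1764 ≡ 56
48 = 32 + 16, so 19^48 ≡ 56·42 ≡ 34 (mod 61)
R · y^e ≡ 14·34 = 476 ≡ 49 (mod 61)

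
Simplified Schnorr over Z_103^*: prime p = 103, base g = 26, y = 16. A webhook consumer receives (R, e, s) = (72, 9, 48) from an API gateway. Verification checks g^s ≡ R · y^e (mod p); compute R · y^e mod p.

64

16^2 = 256 ≡ 50
16^4 ≡ 50^2 = 2500 ≡ 28
16^8 ≡ 28^2 = 784 ≡ 63
9 = 8 + 1, so 16^9 ≡ 63·16 ≡ 81 (mod 103)
R · y^e ≡ 72·81 = 5832 ≡ 64 (mod 103)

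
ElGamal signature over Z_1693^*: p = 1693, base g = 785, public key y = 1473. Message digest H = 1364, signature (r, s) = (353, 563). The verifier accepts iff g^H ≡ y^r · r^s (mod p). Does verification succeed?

passes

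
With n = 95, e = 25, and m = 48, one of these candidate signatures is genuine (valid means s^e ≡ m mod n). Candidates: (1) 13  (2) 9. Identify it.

1

Candidate 1: 13^2 = 169 ≡ 74; 13^4 ≡ 74^2 = 5476 ≡ 61; 13^8 ≡ 61^2 = 3721 ≡ 16; 13^16 ≡ 16^2 = 256 ≡ 66; 25 = 16 + 8 + 1, so 13^25 ≡ 66·16·13 ≡ 48 (mod 95)
  → matches m = 48
Candidate 2: 9^2 = 81; 9^4 ≡ 81^2 = 6561 ≡ 6; 9^8 ≡ 6^2 = 36; 9^16 ≡ 36^2 = 1296 ≡ 61; 25 = 16 + 8 + 1, so 9^25 ≡ 61·36·9 ≡ 4 (mod 95)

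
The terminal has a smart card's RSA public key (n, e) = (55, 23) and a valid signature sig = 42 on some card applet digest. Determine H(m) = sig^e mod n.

Squares mod 55: sig^1≡42, sig^2≡4, sig^4≡16, sig^8≡36, sig^16≡31
23 = 16 + 4 + 2 + 1, so sig^23 ≡ 31·16·4·42 ≡ 3 (mod 55)

3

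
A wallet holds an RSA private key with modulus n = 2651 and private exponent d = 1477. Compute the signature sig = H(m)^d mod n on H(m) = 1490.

(H(m))^2 ≡ 1490^2 = 2220100 ≡ 1213
(H(m))^4 ≡ 1213^2 = 1471369 ≡ 64
(H(m))^8 ≡ 64^2 = 4096 ≡ 1445
(H(m))^16 ≡ 1445^2 = 2088025 ≡ 1688
(H(m))^32 ≡ 1688^2 = 2849344 ≡ 2170
(H(m))^64 ≡ 2170^2 = 4708900 ≡ 724
(H(m))^128 ≡ 724^2 = 524176 ≡ 1929
(H(m))^256 ≡ 1929^2 = 3721041 ≡ 1688
(H(m))^512 ≡ 1688^2 = 2849344 ≡ 2170
(H(m))^1024 ≡ 2170^2 = 4708900 ≡ 724
1477 = 1024 + 256 + 128 + 64 + 4 + 1, so (H(m))^1477 ≡ 724·1688·1929·724·64·1490 ≡ 2093 (mod 2651)

2093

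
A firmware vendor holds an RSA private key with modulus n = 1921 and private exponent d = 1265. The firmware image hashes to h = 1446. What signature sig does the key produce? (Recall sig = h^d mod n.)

205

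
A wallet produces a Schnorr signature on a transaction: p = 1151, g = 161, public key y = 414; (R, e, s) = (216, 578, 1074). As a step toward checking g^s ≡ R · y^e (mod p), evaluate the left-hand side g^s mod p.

370

161^2 = 25921 ≡ 599
161^4 ≡ 599^2 = 358801 ≡ 840
161^8 ≡ 840^2 = 705600 ≡ 37
161^16 ≡ 37^2 = 1369 ≡ 218
161^32 ≡ 218^2 = 47524 ≡ 333
161^64 ≡ 333^2 = 110889 ≡ 393
161^128 ≡ 393^2 = 154449 ≡ 215
161^256 ≡ 215^2 = 46225 ≡ 185
161^512 ≡ 185^2 = 34225 ≡ 846
161^1024 ≡ 846^2 = 715716 ≡ 945
1074 = 1024 + 32 + 16 + 2, so 161^1074 ≡ 945·333·218·599 ≡ 370 (mod 1151)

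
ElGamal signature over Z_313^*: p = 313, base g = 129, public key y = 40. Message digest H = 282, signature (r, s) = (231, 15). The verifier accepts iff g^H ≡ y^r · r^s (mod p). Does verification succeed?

Left side g^H mod p:
129^2 = 16641 ≡ 52
129^4 ≡ 52^2 = 2704 ≡ 200
129^8 ≡ 200^2 = 40000 ≡ 249
129^16 ≡ 249^2 = 62001 ≡ 27
129^32 ≡ 27^2 = 729 ≡ 103
129^64 ≡ 103^2 = 10609 ≡ 280
129^128 ≡ 280^2 = 78400 ≡ 150
129^256 ≡ 150^2 = 22500 ≡ 277
282 = 256 + 16 + 8 + 2, so 129^282 ≡ 277·27·249·52 ≡ 274 (mod 313)
Right side y^r · r^s mod p:
40^2 = 1600 ≡ 35
40^4 ≡ 35^2 = 1225 ≡ 286
40^8 ≡ 286^2 = 81796 ≡ 103
40^16 ≡ 103^2 = 10609 ≡ 280
40^32 ≡ 280^2 = 78400 ≡ 150
40^64 ≡ 150^2 = 22500 ≡ 277
40^128 ≡ 277^2 = 76729 ≡ 44
231 = 128 + 64 + 32 + 4 + 2 + 1, so 40^231 ≡ 44·277·150·286·35·40 ≡ 95 (mod 313)
231^2 = 53361 ≡ 151
231^4 ≡ 151^2 = 22801 ≡ 265
231^8 ≡ 265^2 = 70225 ≡ 113
15 = 8 + 4 + 2 + 1, so 231^15 ≡ 113·265·151·231 ≡ 184 (mod 313)
95·184 = 17480 ≡ 265 (mod 313)
274 ≠ 265, so verification fails.

fails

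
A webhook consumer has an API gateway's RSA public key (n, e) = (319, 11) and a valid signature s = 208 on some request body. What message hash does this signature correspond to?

Squares mod 319: s^1≡208, s^2≡199, s^4≡45, s^8≡111
11 = 8 + 2 + 1, so s^11 ≡ 111·199·208 ≡ 274 (mod 319)

274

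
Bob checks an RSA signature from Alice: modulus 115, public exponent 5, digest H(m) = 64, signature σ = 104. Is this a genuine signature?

σ^2 ≡ 104^2 = 10816 ≡ 6
σ^4 ≡ 6^2 = 36
5 = 4 + 1, so σ^5 ≡ 36·104 ≡ 64 (mod 115)
Since 64 equals the digest 64, verification succeeds.

genuine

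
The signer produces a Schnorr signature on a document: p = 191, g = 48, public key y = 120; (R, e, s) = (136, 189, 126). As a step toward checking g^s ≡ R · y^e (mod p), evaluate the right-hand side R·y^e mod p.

103

Squares mod 191: 120^1≡120, 120^2≡75, 120^4≡86, 120^8≡138, 120^16≡135, 120^32≡80, 120^64≡97, 120^128≡50
189 = 128 + 32 + 16 + 8 + 4 + 1, so 120^189 ≡ 50·80·135·138·86·120 ≡ 78 (mod 191)
R · y^e ≡ 136·78 = 10608 ≡ 103 (mod 191)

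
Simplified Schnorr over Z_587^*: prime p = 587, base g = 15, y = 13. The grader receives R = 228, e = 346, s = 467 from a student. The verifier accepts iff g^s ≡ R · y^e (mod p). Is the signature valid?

g^s mod p:
15^467 mod 587 = 94
R · y^e mod p:
13^346 mod 587 = 366
228·366 = 83448 ≡ 94 (mod 587)
94 ≡ 94 (mod 587); signature holds.

valid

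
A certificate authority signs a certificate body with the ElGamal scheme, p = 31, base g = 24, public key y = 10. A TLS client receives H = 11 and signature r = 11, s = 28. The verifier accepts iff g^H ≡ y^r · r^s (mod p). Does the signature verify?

does not verify

Left side g^H mod p:
24^2 = 576 ≡ 18
24^4 ≡ 18^2 = 324 ≡ 14
24^8 ≡ 14^2 = 196 ≡ 10
11 = 8 + 2 + 1, so 24^11 ≡ 10·18·24 ≡ 11 (mod 31)
Right side y^r · r^s mod p:
10^2 = 100 ≡ 7
10^4 ≡ 7^2 = 49 ≡ 18
10^8 ≡ 18^2 = 324 ≡ 14
11 = 8 + 2 + 1, so 10^11 ≡ 14·7·10 ≡ 19 (mod 31)
11^2 = 121 ≡ 28
11^4 ≡ 28^2 = 784 ≡ 9
11^8 ≡ 9^2 = 81 ≡ 19
11^16 ≡ 19^2 = 361 ≡ 20
28 = 16 + 8 + 4, so 11^28 ≡ 20·19·9 ≡ 10 (mod 31)
19·10 = 190 ≡ 4 (mod 31)
11 ≠ 4, so verification fails.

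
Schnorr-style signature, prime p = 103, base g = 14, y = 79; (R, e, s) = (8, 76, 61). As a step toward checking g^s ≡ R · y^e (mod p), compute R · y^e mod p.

13

Squares mod 103: 79^1≡79, 79^2≡61, 79^4≡13, 79^8≡66, 79^16≡30, 79^32≡76, 79^64≡8
76 = 64 + 8 + 4, so 79^76 ≡ 8·66·13 ≡ 66 (mod 103)
R · y^e ≡ 8·66 = 528 ≡ 13 (mod 103)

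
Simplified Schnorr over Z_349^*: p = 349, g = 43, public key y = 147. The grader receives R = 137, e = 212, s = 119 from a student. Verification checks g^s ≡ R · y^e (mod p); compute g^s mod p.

43^2 = 1849 ≡ 104
43^4 ≡ 104^2 = 10816 ≡ 346
43^8 ≡ 346^2 = 119716 ≡ 9
43^16 ≡ 9^2 = 81
43^32 ≡ 81^2 = 6561 ≡ 279
43^64 ≡ 279^2 = 77841 ≡ 14
119 = 64 + 32 + 16 + 4 + 2 + 1, so 43^119 ≡ 14·279·81·346·104·43 ≡ 97 (mod 349)

97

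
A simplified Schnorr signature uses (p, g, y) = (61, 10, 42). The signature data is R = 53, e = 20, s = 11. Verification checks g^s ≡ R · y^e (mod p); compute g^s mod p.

10^2 = 100 ≡ 39
10^4 ≡ 39^2 = 1521 ≡ 57
10^8 ≡ 57^2 = 3249 ≡ 16
11 = 8 + 2 + 1, so 10^11 ≡ 16·39·10 ≡ 18 (mod 61)

18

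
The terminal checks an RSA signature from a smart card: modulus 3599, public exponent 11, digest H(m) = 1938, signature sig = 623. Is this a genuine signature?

genuine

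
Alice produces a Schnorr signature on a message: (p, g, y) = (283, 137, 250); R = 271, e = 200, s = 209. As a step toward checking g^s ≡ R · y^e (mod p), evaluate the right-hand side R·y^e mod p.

250^200 mod 283 = 256
R · y^e ≡ 271·256 = 69376 ≡ 41 (mod 283)

41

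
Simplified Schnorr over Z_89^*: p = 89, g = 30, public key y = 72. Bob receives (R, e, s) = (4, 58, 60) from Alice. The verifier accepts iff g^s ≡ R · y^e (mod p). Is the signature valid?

g^s mod p:
Squares mod 89: 30^1≡30, 30^2≡10, 30^4≡11, 30^8≡32, 30^16≡45, 30^32≡67
60 = 32 + 16 + 8 + 4, so 30^60 ≡ 67·45·32·11 ≡ 44 (mod 89)
R · y^e mod p:
Squares mod 89: 72^1≡72, 72^2≡22, 72^4≡39, 72^8≡8, 72^16≡64, 72^32≡2
58 = 32 + 16 + 8 + 2, so 72^58 ≡ 2·64·8·22 ≡ 11 (mod 89)
4·11 = 44 ≡ 44 (mod 89)
44 ≡ 44 (mod 89); signature holds.

valid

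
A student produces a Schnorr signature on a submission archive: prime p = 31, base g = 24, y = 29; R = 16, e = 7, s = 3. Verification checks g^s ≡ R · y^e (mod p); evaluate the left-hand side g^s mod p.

29

24^2 = 576 ≡ 18
3 = 2 + 1, so 24^3 ≡ 18·24 ≡ 29 (mod 31)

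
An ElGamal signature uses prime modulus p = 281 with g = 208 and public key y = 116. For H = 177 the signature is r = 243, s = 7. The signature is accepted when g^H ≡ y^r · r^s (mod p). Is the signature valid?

invalid

Left side g^H mod p:
Squares mod 281: 208^1≡208, 208^2≡271, 208^4≡100, 208^8≡165, 208^16≡249, 208^32≡181, 208^64≡165, 208^128≡249
177 = 128 + 32 + 16 + 1, so 208^177 ≡ 249·181·249·208 ≡ 38 (mod 281)
Right side y^r · r^s mod p:
Squares mod 281: 116^1≡116, 116^2≡249, 116^4≡181, 116^8≡165, 116^16≡249, 116^32≡181, 116^64≡165, 116^128≡249
243 = 128 + 64 + 32 + 16 + 2 + 1, so 116^243 ≡ 249·165·181·249·249·116 ≡ 202 (mod 281)
Squares mod 281: 243^1≡243, 243^2≡39, 243^4≡116
7 = 4 + 2 + 1, so 243^7 ≡ 116·39·243 ≡ 60 (mod 281)
202·60 = 12120 ≡ 37 (mod 281)
38 ≠ 37, so verification fails.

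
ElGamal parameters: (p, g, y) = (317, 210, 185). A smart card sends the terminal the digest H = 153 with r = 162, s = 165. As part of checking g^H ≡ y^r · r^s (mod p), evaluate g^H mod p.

164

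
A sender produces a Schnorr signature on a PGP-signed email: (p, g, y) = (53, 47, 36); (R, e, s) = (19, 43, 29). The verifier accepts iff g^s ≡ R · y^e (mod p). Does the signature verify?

g^s mod p:
47^2 = 2209 ≡ 36
47^4 ≡ 36^2 = 1296 ≡ 24
47^8 ≡ 24^2 = 576 ≡ 46
47^16 ≡ 46^2 = 2116 ≡ 49
29 = 16 + 8 + 4 + 1, so 47^29 ≡ 49·46·24·47 ≡ 49 (mod 53)
R · y^e mod p:
36^2 = 1296 ≡ 24
36^4 ≡ 24^2 = 576 ≡ 46
36^8 ≡ 46^2 = 2116 ≡ 49
36^16 ≡ 49^2 = 2401 ≡ 16
36^32 ≡ 16^2 = 256 ≡ 44
43 = 32 + 8 + 2 + 1, so 36^43 ≡ 44·49·24·36 ≡ 46 (mod 53)
19·46 = 874 ≡ 26 (mod 53)
49 ≠ 26; the check fails.

does not verify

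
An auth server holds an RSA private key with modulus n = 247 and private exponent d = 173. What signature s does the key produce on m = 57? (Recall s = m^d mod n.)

57

Squares mod 247: m^1≡57, m^2≡38, m^4≡209, m^8≡209, m^16≡209, m^32≡209, m^64≡209, m^128≡209
173 = 128 + 32 + 8 + 4 + 1, so m^173 ≡ 209·209·209·209·57 ≡ 57 (mod 247)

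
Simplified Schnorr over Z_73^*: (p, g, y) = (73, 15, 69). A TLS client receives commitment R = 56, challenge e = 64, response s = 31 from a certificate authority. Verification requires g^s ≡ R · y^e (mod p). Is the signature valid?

g^s mod p:
15^31 mod 73 = 5
R · y^e mod p:
69^64 mod 73 = 4
56·4 = 224 ≡ 5 (mod 73)
5 ≡ 5 (mod 73); signature holds.

valid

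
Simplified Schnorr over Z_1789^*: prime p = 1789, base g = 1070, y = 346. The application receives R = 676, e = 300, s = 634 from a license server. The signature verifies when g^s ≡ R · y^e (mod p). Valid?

no

g^s mod p:
Squares mod 1789: 1070^1≡1070, 1070^2≡1729, 1070^4≡22, 1070^8≡484, 1070^16≡1686, 1070^32≡1664, 1070^64≡1313, 1070^128≡1162, 1070^256≡1338, 1070^512≡1244
634 = 512 + 64 + 32 + 16 + 8 + 2, so 1070^634 ≡ 1244·1313·1664·1686·484·1729 ≡ 412 (mod 1789)
R · y^e mod p:
Squares mod 1789: 346^1≡346, 346^2≡1642, 346^4≡141, 346^8≡202, 346^16≡1446, 346^32≡1364, 346^64≡1725, 346^128≡518, 346^256≡1763
300 = 256 + 32 + 8 + 4, so 346^300 ≡ 1763·1364·202·141 ≡ 1642 (mod 1789)
676·1642 = 1109992 ≡ 812 (mod 1789)
412 ≠ 812; the check fails.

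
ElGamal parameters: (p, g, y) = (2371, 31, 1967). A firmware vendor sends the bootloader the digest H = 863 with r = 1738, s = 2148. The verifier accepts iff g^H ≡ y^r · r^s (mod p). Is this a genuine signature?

Left side g^H mod p:
Squares mod 2371: 31^1≡31, 31^2≡961, 31^4≡1202, 31^8≡865, 31^16≡1360, 31^32≡220, 31^64≡980, 31^128≡145, 31^256≡2057, 31^512≡1385
863 = 512 + 256 + 64 + 16 + 8 + 4 + 2 + 1, so 31^863 ≡ 1385·2057·980·1360·865·1202·961·31 ≡ 283 (mod 2371)
Right side y^r · r^s mod p:
Squares mod 2371: 1967^1≡1967, 1967^2≡1988, 1967^4≡2058, 1967^8≡758, 1967^16≡782, 1967^32≡2177, 1967^64≡2071, 1967^128≡2273, 1967^256≡120, 1967^512≡174, 1967^1024≡1824
1738 = 1024 + 512 + 128 + 64 + 8 + 2, so 1967^1738 ≡ 1824·174·2273·2071·758·1988 ≡ 978 (mod 2371)
Squares mod 2371: 1738^1≡1738, 1738^2≡2361, 1738^4≡100, 1738^8≡516, 1738^16≡704, 1738^32≡77, 1738^64≡1187, 1738^128≡595, 1738^256≡746, 1738^512≡1702, 1738^1024≡1813, 1738^2048≡763
2148 = 2048 + 64 + 32 + 4, so 1738^2148 ≡ 763·1187·77·100 ≡ 2014 (mod 2371)
978·2014 = 1969692 ≡ 1762 (mod 2371)
283 ≠ 1762, so verification fails.

forged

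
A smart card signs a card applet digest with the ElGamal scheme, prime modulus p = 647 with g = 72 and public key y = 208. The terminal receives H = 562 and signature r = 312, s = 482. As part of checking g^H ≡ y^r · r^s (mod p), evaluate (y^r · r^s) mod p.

348

208^2 = 43264 ≡ 562
208^4 ≡ 562^2 = 315844 ≡ 108
208^8 ≡ 108^2 = 11664 ≡ 18
208^16 ≡ 18^2 = 324
208^32 ≡ 324^2 = 104976 ≡ 162
208^64 ≡ 162^2 = 26244 ≡ 364
208^128 ≡ 364^2 = 132496 ≡ 508
208^256 ≡ 508^2 = 258064 ≡ 558
312 = 256 + 32 + 16 + 8, so 208^312 ≡ 558·162·324·18 ≡ 285 (mod 647)
312^2 = 97344 ≡ 294
312^4 ≡ 294^2 = 86436 ≡ 385
312^8 ≡ 385^2 = 148225 ≡ 62
312^16 ≡ 62^2 = 3844 ≡ 609
312^32 ≡ 609^2 = 370881 ≡ 150
312^64 ≡ 150^2 = 22500 ≡ 502
312^128 ≡ 502^2 = 252004 ≡ 321
312^256 ≡ 321^2 = 103041 ≡ 168
482 = 256 + 128 + 64 + 32 + 2, so 312^482 ≡ 168·321·502·150·294 ≡ 117 (mod 647)
y^r · r^s ≡ 285·117 = 33345 ≡ 348 (mod 647)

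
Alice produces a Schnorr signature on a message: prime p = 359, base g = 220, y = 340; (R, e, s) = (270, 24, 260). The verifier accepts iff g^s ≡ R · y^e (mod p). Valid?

g^s mod p:
220^2 = 48400 ≡ 294
220^4 ≡ 294^2 = 86436 ≡ 276
220^8 ≡ 276^2 = 76176 ≡ 68
220^16 ≡ 68^2 = 4624 ≡ 316
220^32 ≡ 316^2 = 99856 ≡ 54
220^64 ≡ 54^2 = 2916 ≡ 44
220^128 ≡ 44^2 = 1936 ≡ 141
220^256 ≡ 141^2 = 19881 ≡ 136
260 = 256 + 4, so 220^260 ≡ 136·276 ≡ 200 (mod 359)
R · y^e mod p:
340^2 = 115600 ≡ 2
340^4 ≡ 2^2 = 4
340^8 ≡ 4^2 = 16
340^16 ≡ 16^2 = 256
24 = 16 + 8, so 340^24 ≡ 256·16 ≡ 147 (mod 359)
270·147 = 39690 ≡ 200 (mod 359)
200 ≡ 200 (mod 359); signature holds.

yes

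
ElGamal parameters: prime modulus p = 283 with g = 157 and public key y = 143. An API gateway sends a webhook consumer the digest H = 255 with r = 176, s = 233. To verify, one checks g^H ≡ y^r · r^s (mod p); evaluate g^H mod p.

157^2 = 24649 ≡ 28
157^4 ≡ 28^2 = 784 ≡ 218
157^8 ≡ 218^2 = 47524 ≡ 263
157^16 ≡ 263^2 = 69169 ≡ 117
157^32 ≡ 117^2 = 13689 ≡ 105
157^64 ≡ 105^2 = 11025 ≡ 271
157^128 ≡ 271^2 = 73441 ≡ 144
255 = 128 + 64 + 32 + 16 + 8 + 4 + 2 + 1, so 157^255 ≡ 144·271·105·117·263·218·28·157 ≡ 78 (mod 283)

78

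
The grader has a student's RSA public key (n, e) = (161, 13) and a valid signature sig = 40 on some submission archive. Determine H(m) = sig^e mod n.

33

sig^13 mod 161 = 33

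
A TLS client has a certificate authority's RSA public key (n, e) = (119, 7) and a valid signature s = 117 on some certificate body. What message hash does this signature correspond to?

s^2 ≡ 117^2 = 13689 ≡ 4
s^4 ≡ 4^2 = 16
7 = 4 + 2 + 1, so s^7 ≡ 16·4·117 ≡ 110 (mod 119)

110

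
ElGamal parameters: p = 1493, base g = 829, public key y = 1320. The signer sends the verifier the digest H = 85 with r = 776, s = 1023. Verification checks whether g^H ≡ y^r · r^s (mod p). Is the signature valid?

valid

Left side g^H mod p:
829^2 = 687241 ≡ 461
829^4 ≡ 461^2 = 212521 ≡ 515
829^8 ≡ 515^2 = 265225 ≡ 964
829^16 ≡ 964^2 = 929296 ≡ 650
829^32 ≡ 650^2 = 422500 ≡ 1474
829^64 ≡ 1474^2 = 2172676 ≡ 361
85 = 64 + 16 + 4 + 1, so 829^85 ≡ 361·650·515·829 ≡ 736 (mod 1493)
Right side y^r · r^s mod p:
1320^2 = 1742400 ≡ 69
1320^4 ≡ 69^2 = 4761 ≡ 282
1320^8 ≡ 282^2 = 79524 ≡ 395
1320^16 ≡ 395^2 = 156025 ≡ 753
1320^32 ≡ 753^2 = 567009 ≡ 1162
1320^64 ≡ 1162^2 = 1350244 ≡ 572
1320^128 ≡ 572^2 = 327184 ≡ 217
1320^256 ≡ 217^2 = 47089 ≡ 806
1320^512 ≡ 806^2 = 649636 ≡ 181
776 = 512 + 256 + 8, so 1320^776 ≡ 181·806·395 ≡ 1142 (mod 1493)
776^2 = 602176 ≡ 497
776^4 ≡ 497^2 = 247009 ≡ 664
776^8 ≡ 664^2 = 440896 ≡ 461
776^16 ≡ 461^2 = 212521 ≡ 515
776^32 ≡ 515^2 = 265225 ≡ 964
776^64 ≡ 964^2 = 929296 ≡ 650
776^128 ≡ 650^2 = 422500 ≡ 1474
776^256 ≡ 1474^2 = 2172676 ≡ 361
776^512 ≡ 361^2 = 130321 ≡ 430
1023 = 512 + 256 + 128 + 64 + 32 + 16 + 8 + 4 + 2 + 1, so 776^1023 ≡ 430·361·1474·650·964·515·461·664·497·776 ≡ 1308 (mod 1493)
1142·1308 = 1493736 ≡ 736 (mod 1493)
736 ≡ 736 (mod 1493), so the signature is genuine.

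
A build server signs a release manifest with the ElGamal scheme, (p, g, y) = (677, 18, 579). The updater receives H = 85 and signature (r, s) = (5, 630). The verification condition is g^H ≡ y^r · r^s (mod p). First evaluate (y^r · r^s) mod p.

Squares mod 677: 579^1≡579, 579^2≡126, 579^4≡305
5 = 4 + 1, so 579^5 ≡ 305·579 ≡ 575 (mod 677)
Squares mod 677: 5^1≡5, 5^2≡25, 5^4≡625, 5^8≡673, 5^16≡16, 5^32≡256, 5^64≡544, 5^128≡87, 5^256≡122, 5^512≡667
630 = 512 + 64 + 32 + 16 + 4 + 2, so 5^630 ≡ 667·544·256·16·625·25 ≡ 618 (mod 677)
y^r · r^s ≡ 575·618 = 355350 ≡ 602 (mod 677)

602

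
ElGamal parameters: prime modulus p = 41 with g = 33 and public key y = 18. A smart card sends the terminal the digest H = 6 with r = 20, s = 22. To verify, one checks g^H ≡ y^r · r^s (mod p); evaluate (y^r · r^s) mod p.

Squares mod 41: 18^1≡18, 18^2≡37, 18^4≡16, 18^8≡10, 18^16≡18
20 = 16 + 4, so 18^20 ≡ 18·16 ≡ 1 (mod 41)
Squares mod 41: 20^1≡20, 20^2≡31, 20^4≡18, 20^8≡37, 20^16≡16
22 = 16 + 4 + 2, so 20^22 ≡ 16·18·31 ≡ 31 (mod 41)
y^r · r^s ≡ 1·31 = 31 ≡ 31 (mod 41)

31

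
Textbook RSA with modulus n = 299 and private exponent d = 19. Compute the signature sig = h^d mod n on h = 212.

30

Squares mod 299: h^1≡212, h^2≡94, h^4≡165, h^8≡16, h^16≡256
19 = 16 + 2 + 1, so h^19 ≡ 256·94·212 ≡ 30 (mod 299)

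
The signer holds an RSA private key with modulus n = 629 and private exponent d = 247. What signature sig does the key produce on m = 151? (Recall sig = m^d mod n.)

178

m^2 ≡ 151^2 = 22801 ≡ 157
m^4 ≡ 157^2 = 24649 ≡ 118
m^8 ≡ 118^2 = 13924 ≡ 86
m^16 ≡ 86^2 = 7396 ≡ 477
m^32 ≡ 477^2 = 227529 ≡ 460
m^64 ≡ 460^2 = 211600 ≡ 256
m^128 ≡ 256^2 = 65536 ≡ 120
247 = 128 + 64 + 32 + 16 + 4 + 2 + 1, so m^247 ≡ 120·256·460·477·118·157·151 ≡ 178 (mod 629)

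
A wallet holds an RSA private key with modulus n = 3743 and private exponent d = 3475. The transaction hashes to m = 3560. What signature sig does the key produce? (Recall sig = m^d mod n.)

Squares mod 3743: m^1≡3560, m^2≡3545, m^4≡1774, m^8≡2956, m^16≡1774, m^32≡2956, m^64≡1774, m^128≡2956, m^256≡1774, m^512≡2956, m^1024≡1774, m^2048≡2956
3475 = 2048 + 1024 + 256 + 128 + 16 + 2 + 1, so m^3475 ≡ 2956·1774·1774·2956·1774·3545·3560 ≡ 577 (mod 3743)

577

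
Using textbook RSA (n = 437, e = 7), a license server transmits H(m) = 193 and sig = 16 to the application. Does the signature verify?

does not verify

sig^2 ≡ 16^2 = 256
sig^4 ≡ 256^2 = 65536 ≡ 423
7 = 4 + 2 + 1, so sig^7 ≡ 423·256·16 ≡ 340 (mod 437)
The recovered value 340 does not match the digest 193.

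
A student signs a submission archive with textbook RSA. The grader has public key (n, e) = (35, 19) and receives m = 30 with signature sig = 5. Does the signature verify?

does not verify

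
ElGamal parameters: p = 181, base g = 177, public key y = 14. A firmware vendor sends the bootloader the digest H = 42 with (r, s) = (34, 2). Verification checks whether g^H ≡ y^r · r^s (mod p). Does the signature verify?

Left side g^H mod p:
177^2 = 31329 ≡ 16
177^4 ≡ 16^2 = 256 ≡ 75
177^8 ≡ 75^2 = 5625 ≡ 14
177^16 ≡ 14^2 = 196 ≡ 15
177^32 ≡ 15^2 = 225 ≡ 44
42 = 32 + 8 + 2, so 177^42 ≡ 44·14·16 ≡ 82 (mod 181)
Right side y^r · r^s mod p:
14^2 = 196 ≡ 15
14^4 ≡ 15^2 = 225 ≡ 44
14^8 ≡ 44^2 = 1936 ≡ 126
14^16 ≡ 126^2 = 15876 ≡ 129
14^32 ≡ 129^2 = 16641 ≡ 170
34 = 32 + 2, so 14^34 ≡ 170·15 ≡ 16 (mod 181)
34^2 = 1156 ≡ 70
16·70 = 1120 ≡ 34 (mod 181)
82 ≠ 34, so verification fails.

does not verify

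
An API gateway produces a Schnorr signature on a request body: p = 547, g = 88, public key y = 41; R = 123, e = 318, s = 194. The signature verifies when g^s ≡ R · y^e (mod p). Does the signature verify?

g^s mod p:
Squares mod 547: 88^1≡88, 88^2≡86, 88^4≡285, 88^8≡269, 88^16≡157, 88^32≡34, 88^64≡62, 88^128≡15
194 = 128 + 64 + 2, so 88^194 ≡ 15·62·86 ≡ 118 (mod 547)
R · y^e mod p:
Squares mod 547: 41^1≡41, 41^2≡40, 41^4≡506, 41^8≡40, 41^16≡506, 41^32≡40, 41^64≡506, 41^128≡40, 41^256≡506
318 = 256 + 32 + 16 + 8 + 4 + 2, so 41^318 ≡ 506·40·506·40·506·40 ≡ 1 (mod 547)
123·1 = 123 ≡ 123 (mod 547)
118 ≠ 123; the check fails.

does not verify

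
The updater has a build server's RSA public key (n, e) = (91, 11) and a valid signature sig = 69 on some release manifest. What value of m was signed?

Squares mod 91: sig^1≡69, sig^2≡29, sig^4≡22, sig^8≡29
11 = 8 + 2 + 1, so sig^11 ≡ 29·29·69 ≡ 62 (mod 91)

62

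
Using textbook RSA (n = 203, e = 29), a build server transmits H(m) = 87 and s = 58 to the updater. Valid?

Squares mod 203: s^1≡58, s^2≡116, s^4≡58, s^8≡116, s^16≡58
29 = 16 + 8 + 4 + 1, so s^29 ≡ 58·116·58·58 ≡ 116 (mod 203)
The recovered value 116 does not match the digest 87.

no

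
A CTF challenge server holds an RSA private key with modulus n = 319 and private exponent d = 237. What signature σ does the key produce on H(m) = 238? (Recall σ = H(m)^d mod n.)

237

Squares mod 319: (H(m))^1≡238, (H(m))^2≡181, (H(m))^4≡223, (H(m))^8≡284, (H(m))^16≡268, (H(m))^32≡49, (H(m))^64≡168, (H(m))^128≡152
237 = 128 + 64 + 32 + 8 + 4 + 1, so (H(m))^237 ≡ 152·168·49·284·223·238 ≡ 237 (mod 319)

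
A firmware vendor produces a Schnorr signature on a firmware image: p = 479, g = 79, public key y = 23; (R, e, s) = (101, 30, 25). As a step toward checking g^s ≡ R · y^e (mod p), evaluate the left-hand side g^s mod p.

380

79^2 = 6241 ≡ 14
79^4 ≡ 14^2 = 196
79^8 ≡ 196^2 = 38416 ≡ 96
79^16 ≡ 96^2 = 9216 ≡ 115
25 = 16 + 8 + 1, so 79^25 ≡ 115·96·79 ≡ 380 (mod 479)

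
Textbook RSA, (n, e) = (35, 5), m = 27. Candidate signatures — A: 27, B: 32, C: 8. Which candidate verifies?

A

Candidate A: 27^5 mod 35 = 27
  → matches m = 27
Candidate B: 32^5 mod 35 = 2
Candidate C: 8^5 mod 35 = 8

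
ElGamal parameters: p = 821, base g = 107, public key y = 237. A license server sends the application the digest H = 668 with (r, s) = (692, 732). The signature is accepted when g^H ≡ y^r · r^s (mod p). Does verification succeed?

passes

Left side g^H mod p:
Squares mod 821: 107^1≡107, 107^2≡776, 107^4≡383, 107^8≡551, 107^16≡652, 107^32≡647, 107^64≡720, 107^128≡349, 107^256≡293, 107^512≡465
668 = 512 + 128 + 16 + 8 + 4, so 107^668 ≡ 465·349·652·551·383 ≡ 49 (mod 821)
Right side y^r · r^s mod p:
Squares mod 821: 237^1≡237, 237^2≡341, 237^4≡520, 237^8≡291, 237^16≡118, 237^32≡788, 237^64≡268, 237^128≡397, 237^256≡798, 237^512≡529
692 = 512 + 128 + 32 + 16 + 4, so 237^692 ≡ 529·397·788·118·520 ≡ 304 (mod 821)
Squares mod 821: 692^1≡692, 692^2≡221, 692^4≡402, 692^8≡688, 692^16≡448, 692^32≡380, 692^64≡725, 692^128≡185, 692^256≡564, 692^512≡369
732 = 512 + 128 + 64 + 16 + 8 + 4, so 692^732 ≡ 369·185·725·448·688·402 ≡ 570 (mod 821)
304·570 = 173280 ≡ 49 (mod 821)
49 ≡ 49 (mod 821), so the signature is genuine.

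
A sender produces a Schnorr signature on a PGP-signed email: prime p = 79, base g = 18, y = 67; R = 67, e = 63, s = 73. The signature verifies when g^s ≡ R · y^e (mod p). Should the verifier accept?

reject

g^s mod p:
18^2 = 324 ≡ 8
18^4 ≡ 8^2 = 64
18^8 ≡ 64^2 = 4096 ≡ 67
18^16 ≡ 67^2 = 4489 ≡ 65
18^32 ≡ 65^2 = 4225 ≡ 38
18^64 ≡ 38^2 = 1444 ≡ 22
73 = 64 + 8 + 1, so 18^73 ≡ 22·67·18 ≡ 67 (mod 79)
R · y^e mod p:
67^2 = 4489 ≡ 65
67^4 ≡ 65^2 = 4225 ≡ 38
67^8 ≡ 38^2 = 1444 ≡ 22
67^16 ≡ 22^2 = 484 ≡ 10
67^32 ≡ 10^2 = 100 ≡ 21
63 = 32 + 16 + 8 + 4 + 2 + 1, so 67^63 ≡ 21·10·22·38·65·67 ≡ 62 (mod 79)
67·62 = 4154 ≡ 46 (mod 79)
67 ≠ 46; the check fails.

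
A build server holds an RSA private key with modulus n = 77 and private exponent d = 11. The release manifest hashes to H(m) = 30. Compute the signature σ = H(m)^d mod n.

74

(H(m))^2 ≡ 30^2 = 900 ≡ 53
(H(m))^4 ≡ 53^2 = 2809 ≡ 37
(H(m))^8 ≡ 37^2 = 1369 ≡ 60
11 = 8 + 2 + 1, so (H(m))^11 ≡ 60·53·30 ≡ 74 (mod 77)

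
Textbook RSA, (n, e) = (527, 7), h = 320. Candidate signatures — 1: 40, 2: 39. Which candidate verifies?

1

Candidate 1: 40^2 = 1600 ≡ 19; 40^4 ≡ 19^2 = 361; 7 = 4 + 2 + 1, so 40^7 ≡ 361·19·40 ≡ 320 (mod 527)
  → matches h = 320
Candidate 2: 39^2 = 1521 ≡ 467; 39^4 ≡ 467^2 = 218089 ≡ 438; 7 = 4 + 2 + 1, so 39^7 ≡ 438·467·39 ≡ 95 (mod 527)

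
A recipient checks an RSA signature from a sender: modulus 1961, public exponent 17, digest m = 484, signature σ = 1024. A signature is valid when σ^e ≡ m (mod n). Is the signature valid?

valid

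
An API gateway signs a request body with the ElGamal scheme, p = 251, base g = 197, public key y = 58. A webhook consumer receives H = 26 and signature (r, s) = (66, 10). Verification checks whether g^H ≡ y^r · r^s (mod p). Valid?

yes

Left side g^H mod p:
197^2 = 38809 ≡ 155
197^4 ≡ 155^2 = 24025 ≡ 180
197^8 ≡ 180^2 = 32400 ≡ 21
197^16 ≡ 21^2 = 441 ≡ 190
26 = 16 + 8 + 2, so 197^26 ≡ 190·21·155 ≡ 237 (mod 251)
Right side y^r · r^s mod p:
58^2 = 3364 ≡ 101
58^4 ≡ 101^2 = 10201 ≡ 161
58^8 ≡ 161^2 = 25921 ≡ 68
58^16 ≡ 68^2 = 4624 ≡ 106
58^32 ≡ 106^2 = 11236 ≡ 192
58^64 ≡ 192^2 = 36864 ≡ 218
66 = 64 + 2, so 58^66 ≡ 218·101 ≡ 181 (mod 251)
66^2 = 4356 ≡ 89
66^4 ≡ 89^2 = 7921 ≡ 140
66^8 ≡ 140^2 = 19600 ≡ 22
10 = 8 + 2, so 66^10 ≡ 22·89 ≡ 201 (mod 251)
181·201 = 36381 ≡ 237 (mod 251)
237 ≡ 237 (mod 251), so the signature is genuine.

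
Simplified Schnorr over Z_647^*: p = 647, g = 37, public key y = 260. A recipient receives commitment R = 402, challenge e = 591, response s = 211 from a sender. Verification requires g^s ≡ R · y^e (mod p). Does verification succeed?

g^s mod p:
37^2 = 1369 ≡ 75
37^4 ≡ 75^2 = 5625 ≡ 449
37^8 ≡ 449^2 = 201601 ≡ 384
37^16 ≡ 384^2 = 147456 ≡ 587
37^32 ≡ 587^2 = 344569 ≡ 365
37^64 ≡ 365^2 = 133225 ≡ 590
37^128 ≡ 590^2 = 348100 ≡ 14
211 = 128 + 64 + 16 + 2 + 1, so 37^211 ≡ 14·590·587·75·37 ≡ 374 (mod 647)
R · y^e mod p:
260^2 = 67600 ≡ 312
260^4 ≡ 312^2 = 97344 ≡ 294
260^8 ≡ 294^2 = 86436 ≡ 385
260^16 ≡ 385^2 = 148225 ≡ 62
260^32 ≡ 62^2 = 3844 ≡ 609
260^64 ≡ 609^2 = 370881 ≡ 150
260^128 ≡ 150^2 = 22500 ≡ 502
260^256 ≡ 502^2 = 252004 ≡ 321
260^512 ≡ 321^2 = 103041 ≡ 168
591 = 512 + 64 + 8 + 4 + 2 + 1, so 260^591 ≡ 168·150·385·294·312·260 ≡ 236 (mod 647)
402·236 = 94872 ≡ 410 (mod 647)
374 ≠ 410; the check fails.

fails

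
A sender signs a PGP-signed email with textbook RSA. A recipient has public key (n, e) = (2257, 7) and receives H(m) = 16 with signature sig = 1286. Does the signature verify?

does not verify

Squares mod 2257: sig^1≡1286, sig^2≡1672, sig^4≡1418
7 = 4 + 2 + 1, so sig^7 ≡ 1418·1672·1286 ≡ 2241 (mod 2257)
The recovered value 2241 does not match the digest 16.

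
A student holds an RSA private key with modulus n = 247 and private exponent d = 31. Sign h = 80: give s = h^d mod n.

180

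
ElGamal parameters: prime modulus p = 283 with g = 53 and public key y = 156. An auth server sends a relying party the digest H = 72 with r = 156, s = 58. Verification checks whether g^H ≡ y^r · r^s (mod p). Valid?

no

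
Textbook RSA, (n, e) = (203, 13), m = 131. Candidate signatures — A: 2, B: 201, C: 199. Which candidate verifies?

B

Candidate A: Squares mod 203: 2^1≡2, 2^2≡4, 2^4≡16, 2^8≡53; 13 = 8 + 4 + 1, so 2^13 ≡ 53·16·2 ≡ 72 (mod 203)
Candidate B: Squares mod 203: 201^1≡201, 201^2≡4, 201^4≡16, 201^8≡53; 13 = 8 + 4 + 1, so 201^13 ≡ 53·16·201 ≡ 131 (mod 203)
  → matches m = 131
Candidate C: Squares mod 203: 199^1≡199, 199^2≡16, 199^4≡53, 199^8≡170; 13 = 8 + 4 + 1, so 199^13 ≡ 170·53·199 ≡ 94 (mod 203)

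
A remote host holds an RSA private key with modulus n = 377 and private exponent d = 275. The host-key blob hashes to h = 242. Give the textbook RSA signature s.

h^275 mod 377 = 330

330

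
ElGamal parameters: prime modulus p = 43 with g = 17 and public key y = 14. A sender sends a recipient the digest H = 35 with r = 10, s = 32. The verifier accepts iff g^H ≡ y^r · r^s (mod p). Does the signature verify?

does not verify

Left side g^H mod p:
17^2 = 289 ≡ 31
17^4 ≡ 31^2 = 961 ≡ 15
17^8 ≡ 15^2 = 225 ≡ 10
17^16 ≡ 10^2 = 100 ≡ 14
17^32 ≡ 14^2 = 196 ≡ 24
35 = 32 + 2 + 1, so 17^35 ≡ 24·31·17 ≡ 6 (mod 43)
Right side y^r · r^s mod p:
14^2 = 196 ≡ 24
14^4 ≡ 24^2 = 576 ≡ 17
14^8 ≡ 17^2 = 289 ≡ 31
10 = 8 + 2, so 14^10 ≡ 31·24 ≡ 13 (mod 43)
10^2 = 100 ≡ 14
10^4 ≡ 14^2 = 196 ≡ 24
10^8 ≡ 24^2 = 576 ≡ 17
10^16 ≡ 17^2 = 289 ≡ 31
10^32 ≡ 31^2 = 961 ≡ 15
13·15 = 195 ≡ 23 (mod 43)
6 ≠ 23, so verification fails.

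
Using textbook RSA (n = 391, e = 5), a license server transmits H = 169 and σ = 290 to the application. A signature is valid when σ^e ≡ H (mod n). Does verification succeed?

σ^2 ≡ 290^2 = 84100 ≡ 35
σ^4 ≡ 35^2 = 1225 ≡ 52
5 = 4 + 1, so σ^5 ≡ 52·290 ≡ 222 (mod 391)
σ^5 mod 391 = 222, but H = 169.

fails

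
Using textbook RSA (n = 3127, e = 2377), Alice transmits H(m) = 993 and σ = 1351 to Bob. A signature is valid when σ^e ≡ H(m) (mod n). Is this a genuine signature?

genuine

σ^2377 mod 3127 = 993
993 = H(m), so the signature checks out.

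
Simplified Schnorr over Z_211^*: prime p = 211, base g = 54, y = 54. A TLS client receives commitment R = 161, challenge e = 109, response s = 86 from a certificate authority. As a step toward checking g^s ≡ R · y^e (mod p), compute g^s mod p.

173

Squares mod 211: 54^1≡54, 54^2≡173, 54^4≡178, 54^8≡34, 54^16≡101, 54^32≡73, 54^64≡54
86 = 64 + 16 + 4 + 2, so 54^86 ≡ 54·101·178·173 ≡ 173 (mod 211)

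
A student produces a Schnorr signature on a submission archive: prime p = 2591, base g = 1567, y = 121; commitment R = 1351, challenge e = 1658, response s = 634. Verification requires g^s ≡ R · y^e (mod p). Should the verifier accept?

accept

g^s mod p:
1567^2 = 2455489 ≡ 1812
1567^4 ≡ 1812^2 = 3283344 ≡ 547
1567^8 ≡ 547^2 = 299209 ≡ 1244
1567^16 ≡ 1244^2 = 1547536 ≡ 709
1567^32 ≡ 709^2 = 502681 ≡ 27
1567^64 ≡ 27^2 = 729
1567^128 ≡ 729^2 = 531441 ≡ 286
1567^256 ≡ 286^2 = 81796 ≡ 1475
1567^512 ≡ 1475^2 = 2175625 ≡ 1776
634 = 512 + 64 + 32 + 16 + 8 + 2, so 1567^634 ≡ 1776·729·27·709·1244·1812 ≡ 1412 (mod 2591)
R · y^e mod p:
121^2 = 14641 ≡ 1686
121^4 ≡ 1686^2 = 2842596 ≡ 269
121^8 ≡ 269^2 = 72361 ≡ 2404
121^16 ≡ 2404^2 = 5779216 ≡ 1286
121^32 ≡ 1286^2 = 1653796 ≡ 738
121^64 ≡ 738^2 = 544644 ≡ 534
121^128 ≡ 534^2 = 285156 ≡ 146
121^256 ≡ 146^2 = 21316 ≡ 588
121^512 ≡ 588^2 = 345744 ≡ 1141
121^1024 ≡ 1141^2 = 1301881 ≡ 1199
1658 = 1024 + 512 + 64 + 32 + 16 + 8 + 2, so 121^1658 ≡ 1199·1141·534·738·1286·2404·1686 ≡ 609 (mod 2591)
1351·609 = 822759 ≡ 1412 (mod 2591)
1412 ≡ 1412 (mod 2591); signature holds.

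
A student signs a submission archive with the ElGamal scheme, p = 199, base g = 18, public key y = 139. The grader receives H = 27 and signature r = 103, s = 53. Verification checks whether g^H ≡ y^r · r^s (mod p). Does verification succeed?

Left side g^H mod p:
18^2 = 324 ≡ 125
18^4 ≡ 125^2 = 15625 ≡ 103
18^8 ≡ 103^2 = 10609 ≡ 62
18^16 ≡ 62^2 = 3844 ≡ 63
27 = 16 + 8 + 2 + 1, so 18^27 ≡ 63·62·125·18 ≡ 63 (mod 199)
Right side y^r · r^s mod p:
139^2 = 19321 ≡ 18
139^4 ≡ 18^2 = 324 ≡ 125
139^8 ≡ 125^2 = 15625 ≡ 103
139^16 ≡ 103^2 = 10609 ≡ 62
139^32 ≡ 62^2 = 3844 ≡ 63
139^64 ≡ 63^2 = 3969 ≡ 188
103 = 64 + 32 + 4 + 2 + 1, so 139^103 ≡ 188·63·125·18·139 ≡ 125 (mod 199)
103^2 = 10609 ≡ 62
103^4 ≡ 62^2 = 3844 ≡ 63
103^8 ≡ 63^2 = 3969 ≡ 188
103^16 ≡ 188^2 = 35344 ≡ 121
103^32 ≡ 121^2 = 14641 ≡ 114
53 = 32 + 16 + 4 + 1, so 103^53 ≡ 114·121·63·103 ≡ 61 (mod 199)
125·61 = 7625 ≡ 63 (mod 199)
63 ≡ 63 (mod 199), so the signature is genuine.

passes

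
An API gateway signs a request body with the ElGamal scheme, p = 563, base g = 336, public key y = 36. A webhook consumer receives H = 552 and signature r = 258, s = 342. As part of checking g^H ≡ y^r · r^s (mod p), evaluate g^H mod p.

218

Squares mod 563: 336^1≡336, 336^2≡296, 336^4≡351, 336^8≡467, 336^16≡208, 336^32≡476, 336^64≡250, 336^128≡7, 336^256≡49, 336^512≡149
552 = 512 + 32 + 8, so 336^552 ≡ 149·476·467 ≡ 218 (mod 563)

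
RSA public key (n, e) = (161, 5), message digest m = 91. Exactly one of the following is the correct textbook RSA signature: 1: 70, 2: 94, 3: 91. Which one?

Candidate 1: Squares mod 161: 70^1≡70, 70^2≡70, 70^4≡70; 5 = 4 + 1, so 70^5 ≡ 70·70 ≡ 70 (mod 161)
Candidate 2: Squares mod 161: 94^1≡94, 94^2≡142, 94^4≡39; 5 = 4 + 1, so 94^5 ≡ 39·94 ≡ 124 (mod 161)
Candidate 3: Squares mod 161: 91^1≡91, 91^2≡70, 91^4≡70; 5 = 4 + 1, so 91^5 ≡ 70·91 ≡ 91 (mod 161)
  → matches m = 91

3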